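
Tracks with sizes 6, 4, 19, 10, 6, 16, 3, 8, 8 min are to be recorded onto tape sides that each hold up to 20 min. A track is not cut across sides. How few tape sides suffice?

Total = 19 + 16 + 10 + 8 + 8 + 6 + 6 + 4 + 3 = 80 min.
Lower bound: ⌈80/20⌉ = 4 tape sides.
A packing using 5 tape sides:
  side 1: 19 = 19
  side 2: 16 + 4 = 20
  side 3: 10 + 8 = 18
  side 4: 8 + 6 + 6 = 20
  side 5: 3 = 3
No arrangement into 4 tape sides stays within capacity, so 5 is optimal.

5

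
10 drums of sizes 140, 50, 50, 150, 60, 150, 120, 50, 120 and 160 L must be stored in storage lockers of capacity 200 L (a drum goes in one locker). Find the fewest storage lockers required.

Total = 160 + 150 + 150 + 140 + 120 + 120 + 60 + 50 + 50 + 50 = 1050 L.
Lower bound: ⌈1050/200⌉ = 6 storage lockers.
A packing using 6 storage lockers:
  locker 1: 160 = 160
  locker 2: 150 + 50 = 200
  locker 3: 150 + 50 = 200
  locker 4: 140 + 60 = 200
  locker 5: 120 + 50 = 170
  locker 6: 120 = 120
This matches the lower bound, so 6 is optimal.

6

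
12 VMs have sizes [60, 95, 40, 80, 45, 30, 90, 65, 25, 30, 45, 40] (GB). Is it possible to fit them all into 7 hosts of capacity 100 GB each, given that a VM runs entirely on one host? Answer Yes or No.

A valid assignment using 7 hosts:
  host 1: 95 = 95
  host 2: 90 = 90
  host 3: 80 = 80
  host 4: 65 + 30 = 95
  host 5: 60 + 40 = 100
  host 6: 45 + 45 = 90
  host 7: 40 + 30 + 25 = 95
Every load is within 100 GB, so 7 hosts suffice.

Yes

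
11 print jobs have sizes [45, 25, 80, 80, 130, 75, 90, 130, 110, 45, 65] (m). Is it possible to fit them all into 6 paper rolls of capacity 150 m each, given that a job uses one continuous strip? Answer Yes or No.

Total = 875 m; ⌈875/150⌉ = 6.
The bound of 6 does not rule out 6, but exhaustive search shows no assignment into 6 paper rolls of capacity 150 m exists — the minimum is 7.

No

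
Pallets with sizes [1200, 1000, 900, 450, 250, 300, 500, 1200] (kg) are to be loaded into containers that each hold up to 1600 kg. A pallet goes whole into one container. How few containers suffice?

Total = 1200 + 1200 + 1000 + 900 + 500 + 450 + 300 + 250 = 5800 kg.
Lower bound: ⌈5800/1600⌉ = 4 containers.
A packing using 4 containers:
  container 1: 1200 + 300 = 1500
  container 2: 1200 + 250 = 1450
  container 3: 1000 + 500 = 1500
  container 4: 900 + 450 = 1350
This matches the lower bound, so 4 is optimal.

4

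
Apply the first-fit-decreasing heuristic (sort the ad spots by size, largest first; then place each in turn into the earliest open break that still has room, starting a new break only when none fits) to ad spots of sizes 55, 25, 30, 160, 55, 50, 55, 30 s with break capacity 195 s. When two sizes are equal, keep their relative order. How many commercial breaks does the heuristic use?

Sorted descending: 160, 55, 55, 55, 50, 30, 30, 25.
  160 → break 1 (new)  [load 160/195]
  55 → break 2 (new)  [load 55/195]
  55 → break 2  [load 110/195]
  55 → break 2  [load 165/195]
  50 → break 3 (new)  [load 50/195]
  30 → break 1  [load 190/195]
  30 → break 2  [load 195/195]
  25 → break 3  [load 75/195]
3 commercial breaks opened.

3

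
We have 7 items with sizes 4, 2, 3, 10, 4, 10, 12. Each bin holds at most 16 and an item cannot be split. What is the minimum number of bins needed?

3

Total = 12 + 10 + 10 + 4 + 4 + 3 + 2 = 45.
Lower bound: ⌈45/16⌉ = 3 bins.
A packing using 3 bins:
  bin 1: 12 + 4 = 16
  bin 2: 10 + 4 + 2 = 16
  bin 3: 10 + 3 = 13
This matches the lower bound, so 3 is optimal.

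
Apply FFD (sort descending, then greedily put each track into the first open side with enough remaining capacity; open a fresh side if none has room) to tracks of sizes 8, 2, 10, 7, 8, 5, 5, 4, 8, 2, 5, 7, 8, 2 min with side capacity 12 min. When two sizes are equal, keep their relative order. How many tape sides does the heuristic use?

8

Sorted descending: 10, 8, 8, 8, 8, 7, 7, 5, 5, 5, 4, 2, 2, 2.
  10 → side 1 (new)  [load 10/12]
  8 → side 2 (new)  [load 8/12]
  8 → side 3 (new)  [load 8/12]
  8 → side 4 (new)  [load 8/12]
  8 → side 5 (new)  [load 8/12]
  7 → side 6 (new)  [load 7/12]
  7 → side 7 (new)  [load 7/12]
  5 → side 6  [load 12/12]
  5 → side 7  [load 12/12]
  5 → side 8 (new)  [load 5/12]
  4 → side 2  [load 12/12]
  2 → side 1  [load 12/12]
  2 → side 3  [load 10/12]
  2 → side 3  [load 12/12]
8 tape sides opened.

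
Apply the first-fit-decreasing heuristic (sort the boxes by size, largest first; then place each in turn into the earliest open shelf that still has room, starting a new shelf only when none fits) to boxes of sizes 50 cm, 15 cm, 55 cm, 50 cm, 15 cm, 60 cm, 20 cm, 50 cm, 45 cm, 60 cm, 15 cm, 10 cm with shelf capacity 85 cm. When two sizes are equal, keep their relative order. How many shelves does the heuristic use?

7

Sorted descending: 60, 60, 55, 50, 50, 50, 45, 20, 15, 15, 15, 10.
  60 → shelf 1 (new)  [load 60/85]
  60 → shelf 2 (new)  [load 60/85]
  55 → shelf 3 (new)  [load 55/85]
  50 → shelf 4 (new)  [load 50/85]
  50 → shelf 5 (new)  [load 50/85]
  50 → shelf 6 (new)  [load 50/85]
  45 → shelf 7 (new)  [load 45/85]
  20 → shelf 1  [load 80/85]
  15 → shelf 2  [load 75/85]
  15 → shelf 3  [load 70/85]
  15 → shelf 3  [load 85/85]
  10 → shelf 2  [load 85/85]
7 shelves opened.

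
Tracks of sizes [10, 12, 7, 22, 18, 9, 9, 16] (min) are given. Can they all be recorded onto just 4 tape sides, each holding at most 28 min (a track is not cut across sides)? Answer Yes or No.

Yes

A valid assignment using 4 tape sides:
  side 1: 22 = 22
  side 2: 18 + 10 = 28
  side 3: 16 + 12 = 28
  side 4: 9 + 9 + 7 = 25
Every load is within 28 min, so 4 tape sides suffice.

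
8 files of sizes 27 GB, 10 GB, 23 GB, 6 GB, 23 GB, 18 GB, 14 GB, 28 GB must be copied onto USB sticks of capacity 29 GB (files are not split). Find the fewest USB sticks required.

Total = 28 + 27 + 23 + 23 + 18 + 14 + 10 + 6 = 149 GB.
Lower bound: ⌈149/29⌉ = 6 USB sticks.
A packing using 6 USB sticks:
  USB stick 1: 28 = 28
  USB stick 2: 27 = 27
  USB stick 3: 23 + 6 = 29
  USB stick 4: 23 = 23
  USB stick 5: 18 + 10 = 28
  USB stick 6: 14 = 14
This matches the lower bound, so 6 is optimal.

6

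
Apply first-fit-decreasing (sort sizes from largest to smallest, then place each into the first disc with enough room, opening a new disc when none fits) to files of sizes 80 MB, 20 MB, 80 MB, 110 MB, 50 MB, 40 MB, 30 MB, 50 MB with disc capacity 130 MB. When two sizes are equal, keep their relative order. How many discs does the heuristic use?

Sorted descending: 110, 80, 80, 50, 50, 40, 30, 20.
  110 → disc 1 (new)  [load 110/130]
  80 → disc 2 (new)  [load 80/130]
  80 → disc 3 (new)  [load 80/130]
  50 → disc 2  [load 130/130]
  50 → disc 3  [load 130/130]
  40 → disc 4 (new)  [load 40/130]
  30 → disc 4  [load 70/130]
  20 → disc 1  [load 130/130]
4 discs opened.

4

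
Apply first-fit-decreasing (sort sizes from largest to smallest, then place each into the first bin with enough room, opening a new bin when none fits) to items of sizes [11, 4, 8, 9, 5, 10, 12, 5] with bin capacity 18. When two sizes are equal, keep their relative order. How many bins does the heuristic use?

4

Sorted descending: 12, 11, 10, 9, 8, 5, 5, 4.
  12 → bin 1 (new)  [load 12/18]
  11 → bin 2 (new)  [load 11/18]
  10 → bin 3 (new)  [load 10/18]
  9 → bin 4 (new)  [load 9/18]
  8 → bin 3  [load 18/18]
  5 → bin 1  [load 17/18]
  5 → bin 2  [load 16/18]
  4 → bin 4  [load 13/18]
4 bins opened.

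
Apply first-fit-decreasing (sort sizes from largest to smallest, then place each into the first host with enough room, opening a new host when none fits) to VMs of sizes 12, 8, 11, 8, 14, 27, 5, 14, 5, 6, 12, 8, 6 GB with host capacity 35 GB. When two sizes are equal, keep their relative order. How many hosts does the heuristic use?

4

Sorted descending: 27, 14, 14, 12, 12, 11, 8, 8, 8, 6, 6, 5, 5.
  27 → host 1 (new)  [load 27/35]
  14 → host 2 (new)  [load 14/35]
  14 → host 2  [load 28/35]
  12 → host 3 (new)  [load 12/35]
  12 → host 3  [load 24/35]
  11 → host 3  [load 35/35]
  8 → host 1  [load 35/35]
  8 → host 4 (new)  [load 8/35]
  8 → host 4  [load 16/35]
  6 → host 2  [load 34/35]
  6 → host 4  [load 22/35]
  5 → host 4  [load 27/35]
  5 → host 4  [load 32/35]
4 hosts opened.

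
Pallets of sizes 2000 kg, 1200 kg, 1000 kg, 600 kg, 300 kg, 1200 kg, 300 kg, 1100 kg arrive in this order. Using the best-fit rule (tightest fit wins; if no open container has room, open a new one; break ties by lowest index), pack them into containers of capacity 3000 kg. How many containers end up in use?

3

  2000 → container 1 (new)  [load 2000/3000]
  1200 → container 2 (new)  [load 1200/3000]
  1000 → container 1  [load 3000/3000]
  600 → container 2  [load 1800/3000]
  300 → container 2  [load 2100/3000]
  1200 → container 3 (new)  [load 1200/3000]
  300 → container 2  [load 2400/3000]
  1100 → container 3  [load 2300/3000]
3 containers opened.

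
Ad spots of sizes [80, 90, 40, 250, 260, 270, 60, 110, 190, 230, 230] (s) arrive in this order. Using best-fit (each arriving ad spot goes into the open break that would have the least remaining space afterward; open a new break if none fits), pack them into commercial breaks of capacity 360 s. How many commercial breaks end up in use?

  80 → break 1 (new)  [load 80/360]
  90 → break 1  [load 170/360]
  40 → break 1  [load 210/360]
  250 → break 2 (new)  [load 250/360]
  260 → break 3 (new)  [load 260/360]
  270 → break 4 (new)  [load 270/360]
  60 → break 4  [load 330/360]
  110 → break 2  [load 360/360]
  190 → break 5 (new)  [load 190/360]
  230 → break 6 (new)  [load 230/360]
  230 → break 7 (new)  [load 230/360]
7 commercial breaks opened.

7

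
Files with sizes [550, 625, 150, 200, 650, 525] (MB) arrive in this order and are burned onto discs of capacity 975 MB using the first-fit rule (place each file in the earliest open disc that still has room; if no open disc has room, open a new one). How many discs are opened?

  550 → disc 1 (new)  [load 550/975]
  625 → disc 2 (new)  [load 625/975]
  150 → disc 1  [load 700/975]
  200 → disc 1  [load 900/975]
  650 → disc 3 (new)  [load 650/975]
  525 → disc 4 (new)  [load 525/975]
4 discs opened.

4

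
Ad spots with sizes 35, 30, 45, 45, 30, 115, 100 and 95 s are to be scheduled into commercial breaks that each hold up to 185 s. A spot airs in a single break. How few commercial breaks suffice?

3

Total = 115 + 100 + 95 + 45 + 45 + 35 + 30 + 30 = 495 s.
Lower bound: ⌈495/185⌉ = 3 commercial breaks.
A packing using 3 commercial breaks:
  break 1: 115 + 45 = 160
  break 2: 100 + 45 + 35 = 180
  break 3: 95 + 30 + 30 = 155
This matches the lower bound, so 3 is optimal.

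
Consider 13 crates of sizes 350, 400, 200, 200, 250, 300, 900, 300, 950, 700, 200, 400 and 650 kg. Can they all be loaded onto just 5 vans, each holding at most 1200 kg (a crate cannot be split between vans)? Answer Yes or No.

Yes

A valid assignment using 5 vans:
  van 1: 950 + 250 = 1200
  van 2: 900 + 300 = 1200
  van 3: 700 + 400 = 1100
  van 4: 650 + 350 + 200 = 1200
  van 5: 400 + 300 + 200 + 200 = 1100
Every load is within 1200 kg, so 5 vans suffice.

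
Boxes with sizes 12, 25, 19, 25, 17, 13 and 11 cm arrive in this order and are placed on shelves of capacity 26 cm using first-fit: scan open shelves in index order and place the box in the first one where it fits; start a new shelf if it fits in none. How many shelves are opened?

  12 → shelf 1 (new)  [load 12/26]
  25 → shelf 2 (new)  [load 25/26]
  19 → shelf 3 (new)  [load 19/26]
  25 → shelf 4 (new)  [load 25/26]
  17 → shelf 5 (new)  [load 17/26]
  13 → shelf 1  [load 25/26]
  11 → shelf 6 (new)  [load 11/26]
6 shelves opened.

6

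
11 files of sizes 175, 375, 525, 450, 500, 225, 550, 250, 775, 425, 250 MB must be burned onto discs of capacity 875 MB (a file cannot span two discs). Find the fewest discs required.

Total = 775 + 550 + 525 + 500 + 450 + 425 + 375 + 250 + 250 + 225 + 175 = 4500 MB.
Lower bound: ⌈4500/875⌉ = 6 discs.
A packing using 6 discs:
  disc 1: 775 = 775
  disc 2: 550 + 250 = 800
  disc 3: 525 + 250 = 775
  disc 4: 500 + 375 = 875
  disc 5: 450 + 425 = 875
  disc 6: 225 + 175 = 400
This matches the lower bound, so 6 is optimal.

6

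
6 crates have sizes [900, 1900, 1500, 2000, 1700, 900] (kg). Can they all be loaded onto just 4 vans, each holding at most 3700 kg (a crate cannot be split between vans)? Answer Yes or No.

Yes

A valid assignment using 3 vans:
  van 1: 2000 + 1700 = 3700
  van 2: 1900 + 1500 = 3400
  van 3: 900 + 900 = 1800
That uses only 3 ≤ 4, so 4 vans are enough.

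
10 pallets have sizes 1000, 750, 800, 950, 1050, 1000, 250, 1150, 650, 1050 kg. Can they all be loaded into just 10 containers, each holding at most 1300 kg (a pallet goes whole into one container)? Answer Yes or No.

A valid assignment using 9 containers:
  container 1: 1150 = 1150
  container 2: 1050 + 250 = 1300
  container 3: 1050 = 1050
  container 4: 1000 = 1000
  container 5: 1000 = 1000
  container 6: 950 = 950
  container 7: 800 = 800
  container 8: 750 = 750
  container 9: 650 = 650
That uses only 9 ≤ 10, so 10 containers are enough.

Yes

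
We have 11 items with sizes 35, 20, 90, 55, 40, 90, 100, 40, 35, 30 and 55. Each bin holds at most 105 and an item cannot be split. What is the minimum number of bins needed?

7

Total = 100 + 90 + 90 + 55 + 55 + 40 + 40 + 35 + 35 + 30 + 20 = 590.
Lower bound: ⌈590/105⌉ = 6 bins.
A packing using 7 bins:
  bin 1: 100 = 100
  bin 2: 90 = 90
  bin 3: 90 = 90
  bin 4: 55 + 40 = 95
  bin 5: 55 + 40 = 95
  bin 6: 35 + 35 + 30 = 100
  bin 7: 20 = 20
No arrangement into 6 bins stays within capacity, so 7 is optimal.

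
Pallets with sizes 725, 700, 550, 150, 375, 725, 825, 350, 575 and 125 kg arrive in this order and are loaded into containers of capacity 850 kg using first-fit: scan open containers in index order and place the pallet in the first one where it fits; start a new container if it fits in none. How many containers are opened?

  725 → container 1 (new)  [load 725/850]
  700 → container 2 (new)  [load 700/850]
  550 → container 3 (new)  [load 550/850]
  150 → container 2  [load 850/850]
  375 → container 4 (new)  [load 375/850]
  725 → container 5 (new)  [load 725/850]
  825 → container 6 (new)  [load 825/850]
  350 → container 4  [load 725/850]
  575 → container 7 (new)  [load 575/850]
  125 → container 1  [load 850/850]
7 containers opened.

7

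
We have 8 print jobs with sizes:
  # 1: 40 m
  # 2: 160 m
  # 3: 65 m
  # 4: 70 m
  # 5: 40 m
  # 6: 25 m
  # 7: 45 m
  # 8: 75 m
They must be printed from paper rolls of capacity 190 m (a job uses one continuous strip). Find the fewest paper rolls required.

3

Total = 160 + 75 + 70 + 65 + 45 + 40 + 40 + 25 = 520 m.
Lower bound: ⌈520/190⌉ = 3 paper rolls.
A packing using 3 paper rolls:
  roll 1: 160 + 25 = 185
  roll 2: 75 + 70 + 45 = 190
  roll 3: 65 + 40 + 40 = 145
This matches the lower bound, so 3 is optimal.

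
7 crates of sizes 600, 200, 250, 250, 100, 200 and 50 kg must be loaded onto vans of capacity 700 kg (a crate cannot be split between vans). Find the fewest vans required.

3

Total = 600 + 250 + 250 + 200 + 200 + 100 + 50 = 1650 kg.
Lower bound: ⌈1650/700⌉ = 3 vans.
A packing using 3 vans:
  van 1: 600 + 100 = 700
  van 2: 250 + 250 + 200 = 700
  van 3: 200 + 50 = 250
This matches the lower bound, so 3 is optimal.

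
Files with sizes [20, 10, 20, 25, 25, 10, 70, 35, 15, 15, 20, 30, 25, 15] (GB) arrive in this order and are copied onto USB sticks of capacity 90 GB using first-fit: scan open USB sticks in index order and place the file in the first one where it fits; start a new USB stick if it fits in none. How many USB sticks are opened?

4

  20 → USB stick 1 (new)  [load 20/90]
  10 → USB stick 1  [load 30/90]
  20 → USB stick 1  [load 50/90]
  25 → USB stick 1  [load 75/90]
  25 → USB stick 2 (new)  [load 25/90]
  10 → USB stick 1  [load 85/90]
  70 → USB stick 3 (new)  [load 70/90]
  35 → USB stick 2  [load 60/90]
  15 → USB stick 2  [load 75/90]
  15 → USB stick 2  [load 90/90]
  20 → USB stick 3  [load 90/90]
  30 → USB stick 4 (new)  [load 30/90]
  25 → USB stick 4  [load 55/90]
  15 → USB stick 4  [load 70/90]
4 USB sticks opened.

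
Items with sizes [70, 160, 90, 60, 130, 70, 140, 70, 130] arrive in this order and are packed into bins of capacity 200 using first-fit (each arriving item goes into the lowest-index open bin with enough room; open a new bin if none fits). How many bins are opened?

6

  70 → bin 1 (new)  [load 70/200]
  160 → bin 2 (new)  [load 160/200]
  90 → bin 1  [load 160/200]
  60 → bin 3 (new)  [load 60/200]
  130 → bin 3  [load 190/200]
  70 → bin 4 (new)  [load 70/200]
  140 → bin 5 (new)  [load 140/200]
  70 → bin 4  [load 140/200]
  130 → bin 6 (new)  [load 130/200]
6 bins opened.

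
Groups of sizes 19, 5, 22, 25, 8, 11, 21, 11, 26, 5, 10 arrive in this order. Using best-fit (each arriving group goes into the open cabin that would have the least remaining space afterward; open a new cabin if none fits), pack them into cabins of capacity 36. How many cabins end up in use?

  19 → cabin 1 (new)  [load 19/36]
  5 → cabin 1  [load 24/36]
  22 → cabin 2 (new)  [load 22/36]
  25 → cabin 3 (new)  [load 25/36]
  8 → cabin 3  [load 33/36]
  11 → cabin 1  [load 35/36]
  21 → cabin 4 (new)  [load 21/36]
  11 → cabin 2  [load 33/36]
  26 → cabin 5 (new)  [load 26/36]
  5 → cabin 5  [load 31/36]
  10 → cabin 4  [load 31/36]
5 cabins opened.

5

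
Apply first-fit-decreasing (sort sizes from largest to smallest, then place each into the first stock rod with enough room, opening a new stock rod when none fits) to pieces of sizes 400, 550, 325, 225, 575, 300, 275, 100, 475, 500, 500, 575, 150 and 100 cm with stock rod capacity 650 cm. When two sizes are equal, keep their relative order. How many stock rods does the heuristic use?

9

Sorted descending: 575, 575, 550, 500, 500, 475, 400, 325, 300, 275, 225, 150, 100, 100.
  575 → stock rod 1 (new)  [load 575/650]
  575 → stock rod 2 (new)  [load 575/650]
  550 → stock rod 3 (new)  [load 550/650]
  500 → stock rod 4 (new)  [load 500/650]
  500 → stock rod 5 (new)  [load 500/650]
  475 → stock rod 6 (new)  [load 475/650]
  400 → stock rod 7 (new)  [load 400/650]
  325 → stock rod 8 (new)  [load 325/650]
  300 → stock rod 8  [load 625/650]
  275 → stock rod 9 (new)  [load 275/650]
  225 → stock rod 7  [load 625/650]
  150 → stock rod 4  [load 650/650]
  100 → stock rod 3  [load 650/650]
  100 → stock rod 5  [load 600/650]
9 stock rods opened.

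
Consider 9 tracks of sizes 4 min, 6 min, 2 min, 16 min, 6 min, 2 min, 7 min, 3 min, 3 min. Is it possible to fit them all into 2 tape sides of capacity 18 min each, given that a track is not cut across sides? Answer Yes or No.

No

Total = 49 min; ⌈49/18⌉ = 3.
At least 3 tape sides are required, but only 2 are allowed.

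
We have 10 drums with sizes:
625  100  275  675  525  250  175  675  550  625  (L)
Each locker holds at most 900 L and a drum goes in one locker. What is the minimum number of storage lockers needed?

6

Total = 675 + 675 + 625 + 625 + 550 + 525 + 275 + 250 + 175 + 100 = 4475 L.
Lower bound: ⌈4475/900⌉ = 5 storage lockers.
Also, 6 drums each exceed 450 L, and no two of those can share a locker, so at least 6 storage lockers are needed.
A packing using 6 storage lockers:
  locker 1: 675 + 175 = 850
  locker 2: 675 + 100 = 775
  locker 3: 625 + 275 = 900
  locker 4: 625 + 250 = 875
  locker 5: 550 = 550
  locker 6: 525 = 525
This matches the lower bound, so 6 is optimal.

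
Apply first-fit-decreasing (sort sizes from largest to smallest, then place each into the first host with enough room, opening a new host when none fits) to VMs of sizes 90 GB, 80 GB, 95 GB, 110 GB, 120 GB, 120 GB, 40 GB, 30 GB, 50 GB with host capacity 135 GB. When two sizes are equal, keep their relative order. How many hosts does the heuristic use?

6

Sorted descending: 120, 120, 110, 95, 90, 80, 50, 40, 30.
  120 → host 1 (new)  [load 120/135]
  120 → host 2 (new)  [load 120/135]
  110 → host 3 (new)  [load 110/135]
  95 → host 4 (new)  [load 95/135]
  90 → host 5 (new)  [load 90/135]
  80 → host 6 (new)  [load 80/135]
  50 → host 6  [load 130/135]
  40 → host 4  [load 135/135]
  30 → host 5  [load 120/135]
6 hosts opened.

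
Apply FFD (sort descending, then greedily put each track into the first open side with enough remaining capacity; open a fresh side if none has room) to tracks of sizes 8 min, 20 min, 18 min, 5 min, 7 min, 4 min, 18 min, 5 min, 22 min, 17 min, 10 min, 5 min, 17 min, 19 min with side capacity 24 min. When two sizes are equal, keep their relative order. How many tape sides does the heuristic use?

Sorted descending: 22, 20, 19, 18, 18, 17, 17, 10, 8, 7, 5, 5, 5, 4.
  22 → side 1 (new)  [load 22/24]
  20 → side 2 (new)  [load 20/24]
  19 → side 3 (new)  [load 19/24]
  18 → side 4 (new)  [load 18/24]
  18 → side 5 (new)  [load 18/24]
  17 → side 6 (new)  [load 17/24]
  17 → side 7 (new)  [load 17/24]
  10 → side 8 (new)  [load 10/24]
  8 → side 8  [load 18/24]
  7 → side 6  [load 24/24]
  5 → side 3  [load 24/24]
  5 → side 4  [load 23/24]
  5 → side 5  [load 23/24]
  4 → side 2  [load 24/24]
8 tape sides opened.

8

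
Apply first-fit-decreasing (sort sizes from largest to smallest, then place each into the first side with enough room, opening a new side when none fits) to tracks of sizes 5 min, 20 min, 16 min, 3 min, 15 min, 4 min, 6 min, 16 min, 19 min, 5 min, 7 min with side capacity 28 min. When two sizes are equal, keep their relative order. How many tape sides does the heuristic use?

5

Sorted descending: 20, 19, 16, 16, 15, 7, 6, 5, 5, 4, 3.
  20 → side 1 (new)  [load 20/28]
  19 → side 2 (new)  [load 19/28]
  16 → side 3 (new)  [load 16/28]
  16 → side 4 (new)  [load 16/28]
  15 → side 5 (new)  [load 15/28]
  7 → side 1  [load 27/28]
  6 → side 2  [load 25/28]
  5 → side 3  [load 21/28]
  5 → side 3  [load 26/28]
  4 → side 4  [load 20/28]
  3 → side 2  [load 28/28]
5 tape sides opened.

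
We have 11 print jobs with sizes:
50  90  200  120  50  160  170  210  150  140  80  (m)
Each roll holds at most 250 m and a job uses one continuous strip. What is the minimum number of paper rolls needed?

Total = 210 + 200 + 170 + 160 + 150 + 140 + 120 + 90 + 80 + 50 + 50 = 1420 m.
Lower bound: ⌈1420/250⌉ = 6 paper rolls.
A packing using 7 paper rolls:
  roll 1: 210 = 210
  roll 2: 200 + 50 = 250
  roll 3: 170 + 80 = 250
  roll 4: 160 + 90 = 250
  roll 5: 150 + 50 = 200
  roll 6: 140 = 140
  roll 7: 120 = 120
No arrangement into 6 paper rolls stays within capacity, so 7 is optimal.

7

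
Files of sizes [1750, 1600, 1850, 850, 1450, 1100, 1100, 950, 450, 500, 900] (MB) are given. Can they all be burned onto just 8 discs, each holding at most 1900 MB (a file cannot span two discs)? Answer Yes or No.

Yes

A valid assignment using 8 discs:
  disc 1: 1850 = 1850
  disc 2: 1750 = 1750
  disc 3: 1600 = 1600
  disc 4: 1450 + 450 = 1900
  disc 5: 1100 + 500 = 1600
  disc 6: 1100 = 1100
  disc 7: 950 + 900 = 1850
  disc 8: 850 = 850
Every load is within 1900 MB, so 8 discs suffice.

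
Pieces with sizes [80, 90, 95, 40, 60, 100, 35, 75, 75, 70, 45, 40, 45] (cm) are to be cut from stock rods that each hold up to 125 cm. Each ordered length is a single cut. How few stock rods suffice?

Total = 100 + 95 + 90 + 80 + 75 + 75 + 70 + 60 + 45 + 45 + 40 + 40 + 35 = 850 cm.
Lower bound: ⌈850/125⌉ = 7 stock rods.
A packing using 8 stock rods:
  stock rod 1: 100 = 100
  stock rod 2: 95 = 95
  stock rod 3: 90 + 35 = 125
  stock rod 4: 80 + 45 = 125
  stock rod 5: 75 + 45 = 120
  stock rod 6: 75 + 40 = 115
  stock rod 7: 70 + 40 = 110
  stock rod 8: 60 = 60
No arrangement into 7 stock rods stays within capacity, so 8 is optimal.

8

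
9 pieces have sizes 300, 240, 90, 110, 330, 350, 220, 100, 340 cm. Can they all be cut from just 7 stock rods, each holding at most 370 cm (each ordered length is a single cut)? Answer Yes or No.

A valid assignment using 7 stock rods:
  stock rod 1: 350 = 350
  stock rod 2: 340 = 340
  stock rod 3: 330 = 330
  stock rod 4: 300 = 300
  stock rod 5: 240 + 110 = 350
  stock rod 6: 220 + 100 = 320
  stock rod 7: 90 = 90
Every load is within 370 cm, so 7 stock rods suffice.

Yes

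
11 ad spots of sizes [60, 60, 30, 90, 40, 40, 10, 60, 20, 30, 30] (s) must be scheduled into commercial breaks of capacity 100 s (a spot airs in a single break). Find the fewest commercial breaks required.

5

Total = 90 + 60 + 60 + 60 + 40 + 40 + 30 + 30 + 30 + 20 + 10 = 470 s.
Lower bound: ⌈470/100⌉ = 5 commercial breaks.
A packing using 5 commercial breaks:
  break 1: 90 + 10 = 100
  break 2: 60 + 40 = 100
  break 3: 60 + 40 = 100
  break 4: 60 + 30 = 90
  break 5: 30 + 30 + 20 = 80
This matches the lower bound, so 5 is optimal.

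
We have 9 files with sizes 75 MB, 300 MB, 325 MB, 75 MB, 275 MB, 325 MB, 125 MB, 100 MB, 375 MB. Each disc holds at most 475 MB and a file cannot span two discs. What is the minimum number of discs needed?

5

Total = 375 + 325 + 325 + 300 + 275 + 125 + 100 + 75 + 75 = 1975 MB.
Lower bound: ⌈1975/475⌉ = 5 discs.
A packing using 5 discs:
  disc 1: 375 + 100 = 475
  disc 2: 325 + 125 = 450
  disc 3: 325 + 75 + 75 = 475
  disc 4: 300 = 300
  disc 5: 275 = 275
This matches the lower bound, so 5 is optimal.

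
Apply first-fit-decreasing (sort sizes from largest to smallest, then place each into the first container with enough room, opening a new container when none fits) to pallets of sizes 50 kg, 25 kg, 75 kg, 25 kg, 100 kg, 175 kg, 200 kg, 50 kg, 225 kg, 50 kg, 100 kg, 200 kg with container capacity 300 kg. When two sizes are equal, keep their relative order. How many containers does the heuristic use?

5

Sorted descending: 225, 200, 200, 175, 100, 100, 75, 50, 50, 50, 25, 25.
  225 → container 1 (new)  [load 225/300]
  200 → container 2 (new)  [load 200/300]
  200 → container 3 (new)  [load 200/300]
  175 → container 4 (new)  [load 175/300]
  100 → container 2  [load 300/300]
  100 → container 3  [load 300/300]
  75 → container 1  [load 300/300]
  50 → container 4  [load 225/300]
  50 → container 4  [load 275/300]
  50 → container 5 (new)  [load 50/300]
  25 → container 4  [load 300/300]
  25 → container 5  [load 75/300]
5 containers opened.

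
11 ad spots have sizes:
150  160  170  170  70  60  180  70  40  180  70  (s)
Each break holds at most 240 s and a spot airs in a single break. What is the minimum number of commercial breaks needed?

Total = 180 + 180 + 170 + 170 + 160 + 150 + 70 + 70 + 70 + 60 + 40 = 1320 s.
Lower bound: ⌈1320/240⌉ = 6 commercial breaks.
A packing using 6 commercial breaks:
  break 1: 180 + 60 = 240
  break 2: 180 + 40 = 220
  break 3: 170 + 70 = 240
  break 4: 170 + 70 = 240
  break 5: 160 + 70 = 230
  break 6: 150 = 150
This matches the lower bound, so 6 is optimal.

6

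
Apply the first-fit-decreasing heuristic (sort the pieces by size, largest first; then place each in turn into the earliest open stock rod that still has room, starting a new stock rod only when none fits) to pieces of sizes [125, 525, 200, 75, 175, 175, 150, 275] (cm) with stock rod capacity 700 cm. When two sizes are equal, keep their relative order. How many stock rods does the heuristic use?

Sorted descending: 525, 275, 200, 175, 175, 150, 125, 75.
  525 → stock rod 1 (new)  [load 525/700]
  275 → stock rod 2 (new)  [load 275/700]
  200 → stock rod 2  [load 475/700]
  175 → stock rod 1  [load 700/700]
  175 → stock rod 2  [load 650/700]
  150 → stock rod 3 (new)  [load 150/700]
  125 → stock rod 3  [load 275/700]
  75 → stock rod 3  [load 350/700]
3 stock rods opened.

3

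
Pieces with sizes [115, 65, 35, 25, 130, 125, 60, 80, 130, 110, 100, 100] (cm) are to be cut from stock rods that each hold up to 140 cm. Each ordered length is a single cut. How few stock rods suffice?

Total = 130 + 130 + 125 + 115 + 110 + 100 + 100 + 80 + 65 + 60 + 35 + 25 = 1075 cm.
Lower bound: ⌈1075/140⌉ = 8 stock rods.
A packing using 9 stock rods:
  stock rod 1: 130 = 130
  stock rod 2: 130 = 130
  stock rod 3: 125 = 125
  stock rod 4: 115 + 25 = 140
  stock rod 5: 110 = 110
  stock rod 6: 100 + 35 = 135
  stock rod 7: 100 = 100
  stock rod 8: 80 + 60 = 140
  stock rod 9: 65 = 65
No arrangement into 8 stock rods stays within capacity, so 9 is optimal.

9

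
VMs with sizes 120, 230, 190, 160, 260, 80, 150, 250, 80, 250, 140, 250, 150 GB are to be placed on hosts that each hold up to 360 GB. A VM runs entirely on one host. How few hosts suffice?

Total = 260 + 250 + 250 + 250 + 230 + 190 + 160 + 150 + 150 + 140 + 120 + 80 + 80 = 2310 GB.
Lower bound: ⌈2310/360⌉ = 7 hosts.
A packing using 8 hosts:
  host 1: 260 + 80 = 340
  host 2: 250 + 80 = 330
  host 3: 250 = 250
  host 4: 250 = 250
  host 5: 230 + 120 = 350
  host 6: 190 + 160 = 350
  host 7: 150 + 150 = 300
  host 8: 140 = 140
No arrangement into 7 hosts stays within capacity, so 8 is optimal.

8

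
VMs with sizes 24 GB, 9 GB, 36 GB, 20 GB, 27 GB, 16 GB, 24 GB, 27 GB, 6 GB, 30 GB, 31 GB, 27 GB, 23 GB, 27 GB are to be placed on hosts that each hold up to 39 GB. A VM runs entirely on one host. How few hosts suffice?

Total = 36 + 31 + 30 + 27 + 27 + 27 + 27 + 24 + 24 + 23 + 20 + 16 + 9 + 6 = 327 GB.
Lower bound: ⌈327/39⌉ = 9 hosts.
Also, 11 VMs each exceed 39/2 GB, and no two of those can share a host, so at least 11 hosts are needed.
A packing using 11 hosts:
  host 1: 36 = 36
  host 2: 31 + 6 = 37
  host 3: 30 + 9 = 39
  host 4: 27 = 27
  host 5: 27 = 27
  host 6: 27 = 27
  host 7: 27 = 27
  host 8: 24 = 24
  host 9: 24 = 24
  host 10: 23 + 16 = 39
  host 11: 20 = 20
This matches the lower bound, so 11 is optimal.

11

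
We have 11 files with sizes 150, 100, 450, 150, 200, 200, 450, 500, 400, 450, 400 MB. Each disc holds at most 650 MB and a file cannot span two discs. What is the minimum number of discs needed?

6

Total = 500 + 450 + 450 + 450 + 400 + 400 + 200 + 200 + 150 + 150 + 100 = 3450 MB.
Lower bound: ⌈3450/650⌉ = 6 discs.
A packing using 6 discs:
  disc 1: 500 + 150 = 650
  disc 2: 450 + 200 = 650
  disc 3: 450 + 200 = 650
  disc 4: 450 + 150 = 600
  disc 5: 400 + 100 = 500
  disc 6: 400 = 400
This matches the lower bound, so 6 is optimal.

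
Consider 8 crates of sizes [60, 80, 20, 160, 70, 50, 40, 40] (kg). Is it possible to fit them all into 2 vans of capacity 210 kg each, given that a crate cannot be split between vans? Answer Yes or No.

No

Total = 520 kg; ⌈520/210⌉ = 3.
At least 3 vans are required, but only 2 are allowed.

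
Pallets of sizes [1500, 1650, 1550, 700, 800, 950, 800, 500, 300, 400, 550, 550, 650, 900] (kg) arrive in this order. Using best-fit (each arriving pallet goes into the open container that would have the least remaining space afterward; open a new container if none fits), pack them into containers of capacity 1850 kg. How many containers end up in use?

8

  1500 → container 1 (new)  [load 1500/1850]
  1650 → container 2 (new)  [load 1650/1850]
  1550 → container 3 (new)  [load 1550/1850]
  700 → container 4 (new)  [load 700/1850]
  800 → container 4  [load 1500/1850]
  950 → container 5 (new)  [load 950/1850]
  800 → container 5  [load 1750/1850]
  500 → container 6 (new)  [load 500/1850]
  300 → container 3  [load 1850/1850]
  400 → container 6  [load 900/1850]
  550 → container 6  [load 1450/1850]
  550 → container 7 (new)  [load 550/1850]
  650 → container 7  [load 1200/1850]
  900 → container 8 (new)  [load 900/1850]
8 containers opened.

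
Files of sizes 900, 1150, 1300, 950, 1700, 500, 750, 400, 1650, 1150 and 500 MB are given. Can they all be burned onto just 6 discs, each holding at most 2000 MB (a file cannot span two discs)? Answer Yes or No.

Total = 10950 MB; ⌈10950/2000⌉ = 6.
The bound of 6 does not rule out 6, but exhaustive search shows no assignment into 6 discs of capacity 2000 MB exists — the minimum is 7.

No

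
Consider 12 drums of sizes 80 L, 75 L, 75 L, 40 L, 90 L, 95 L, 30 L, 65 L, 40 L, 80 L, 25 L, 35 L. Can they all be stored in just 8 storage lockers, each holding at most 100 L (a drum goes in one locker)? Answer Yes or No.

Total = 730 L; ⌈730/100⌉ = 8.
The bound of 8 does not rule out 8, but exhaustive search shows no assignment into 8 storage lockers of capacity 100 L exists — the minimum is 9.

No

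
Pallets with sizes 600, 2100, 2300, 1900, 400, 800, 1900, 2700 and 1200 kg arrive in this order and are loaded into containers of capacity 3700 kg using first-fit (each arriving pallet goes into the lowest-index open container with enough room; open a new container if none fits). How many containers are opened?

5

  600 → container 1 (new)  [load 600/3700]
  2100 → container 1  [load 2700/3700]
  2300 → container 2 (new)  [load 2300/3700]
  1900 → container 3 (new)  [load 1900/3700]
  400 → container 1  [load 3100/3700]
  800 → container 2  [load 3100/3700]
  1900 → container 4 (new)  [load 1900/3700]
  2700 → container 5 (new)  [load 2700/3700]
  1200 → container 3  [load 3100/3700]
5 containers opened.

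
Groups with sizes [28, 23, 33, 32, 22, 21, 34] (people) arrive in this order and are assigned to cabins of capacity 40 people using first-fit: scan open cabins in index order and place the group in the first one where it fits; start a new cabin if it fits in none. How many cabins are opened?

7

  28 → cabin 1 (new)  [load 28/40]
  23 → cabin 2 (new)  [load 23/40]
  33 → cabin 3 (new)  [load 33/40]
  32 → cabin 4 (new)  [load 32/40]
  22 → cabin 5 (new)  [load 22/40]
  21 → cabin 6 (new)  [load 21/40]
  34 → cabin 7 (new)  [load 34/40]
7 cabins opened.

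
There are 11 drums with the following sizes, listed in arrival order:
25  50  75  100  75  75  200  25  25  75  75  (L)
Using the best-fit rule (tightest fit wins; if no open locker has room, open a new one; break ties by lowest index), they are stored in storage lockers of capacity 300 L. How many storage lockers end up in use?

  25 → locker 1 (new)  [load 25/300]
  50 → locker 1  [load 75/300]
  75 → locker 1  [load 150/300]
  100 → locker 1  [load 250/300]
  75 → locker 2 (new)  [load 75/300]
  75 → locker 2  [load 150/300]
  200 → locker 3 (new)  [load 200/300]
  25 → locker 1  [load 275/300]
  25 → locker 1  [load 300/300]
  75 → locker 3  [load 275/300]
  75 → locker 2  [load 225/300]
3 storage lockers opened.

3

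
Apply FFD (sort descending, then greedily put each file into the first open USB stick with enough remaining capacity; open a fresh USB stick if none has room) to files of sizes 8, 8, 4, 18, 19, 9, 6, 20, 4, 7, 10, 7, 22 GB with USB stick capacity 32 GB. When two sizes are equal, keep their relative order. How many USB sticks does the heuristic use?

Sorted descending: 22, 20, 19, 18, 10, 9, 8, 8, 7, 7, 6, 4, 4.
  22 → USB stick 1 (new)  [load 22/32]
  20 → USB stick 2 (new)  [load 20/32]
  19 → USB stick 3 (new)  [load 19/32]
  18 → USB stick 4 (new)  [load 18/32]
  10 → USB stick 1  [load 32/32]
  9 → USB stick 2  [load 29/32]
  8 → USB stick 3  [load 27/32]
  8 → USB stick 4  [load 26/32]
  7 → USB stick 5 (new)  [load 7/32]
  7 → USB stick 5  [load 14/32]
  6 → USB stick 4  [load 32/32]
  4 → USB stick 3  [load 31/32]
  4 → USB stick 5  [load 18/32]
5 USB sticks opened.

5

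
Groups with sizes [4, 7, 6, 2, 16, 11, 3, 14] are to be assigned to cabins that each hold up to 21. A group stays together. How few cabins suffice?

Total = 16 + 14 + 11 + 7 + 6 + 4 + 3 + 2 = 63.
Lower bound: ⌈63/21⌉ = 3 cabins.
A packing using 3 cabins:
  cabin 1: 16 + 3 + 2 = 21
  cabin 2: 14 + 7 = 21
  cabin 3: 11 + 6 + 4 = 21
This matches the lower bound, so 3 is optimal.

3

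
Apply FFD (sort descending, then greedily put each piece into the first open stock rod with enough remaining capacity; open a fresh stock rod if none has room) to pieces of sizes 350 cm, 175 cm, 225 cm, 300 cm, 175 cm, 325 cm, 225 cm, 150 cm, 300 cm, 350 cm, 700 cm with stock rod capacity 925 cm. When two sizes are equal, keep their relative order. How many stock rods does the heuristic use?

Sorted descending: 700, 350, 350, 325, 300, 300, 225, 225, 175, 175, 150.
  700 → stock rod 1 (new)  [load 700/925]
  350 → stock rod 2 (new)  [load 350/925]
  350 → stock rod 2  [load 700/925]
  325 → stock rod 3 (new)  [load 325/925]
  300 → stock rod 3  [load 625/925]
  300 → stock rod 3  [load 925/925]
  225 → stock rod 1  [load 925/925]
  225 → stock rod 2  [load 925/925]
  175 → stock rod 4 (new)  [load 175/925]
  175 → stock rod 4  [load 350/925]
  150 → stock rod 4  [load 500/925]
4 stock rods opened.

4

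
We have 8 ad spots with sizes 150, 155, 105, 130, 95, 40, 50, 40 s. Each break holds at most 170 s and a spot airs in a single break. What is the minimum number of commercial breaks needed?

5

Total = 155 + 150 + 130 + 105 + 95 + 50 + 40 + 40 = 765 s.
Lower bound: ⌈765/170⌉ = 5 commercial breaks.
A packing using 5 commercial breaks:
  break 1: 155 = 155
  break 2: 150 = 150
  break 3: 130 + 40 = 170
  break 4: 105 + 50 = 155
  break 5: 95 + 40 = 135
This matches the lower bound, so 5 is optimal.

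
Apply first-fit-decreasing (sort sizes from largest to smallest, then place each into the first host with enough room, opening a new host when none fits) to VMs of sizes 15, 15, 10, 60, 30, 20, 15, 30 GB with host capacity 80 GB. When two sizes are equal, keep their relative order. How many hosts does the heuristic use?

3

Sorted descending: 60, 30, 30, 20, 15, 15, 15, 10.
  60 → host 1 (new)  [load 60/80]
  30 → host 2 (new)  [load 30/80]
  30 → host 2  [load 60/80]
  20 → host 1  [load 80/80]
  15 → host 2  [load 75/80]
  15 → host 3 (new)  [load 15/80]
  15 → host 3  [load 30/80]
  10 → host 3  [load 40/80]
3 hosts opened.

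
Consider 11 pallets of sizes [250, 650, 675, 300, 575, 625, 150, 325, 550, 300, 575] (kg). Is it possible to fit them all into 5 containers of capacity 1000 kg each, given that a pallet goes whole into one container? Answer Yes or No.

No

Total = 4975 kg; ⌈4975/1000⌉ = 5.
6 pallets each exceed half the capacity and cannot share a container, forcing at least 6 containers.
At least 6 containers are required, but only 5 are allowed.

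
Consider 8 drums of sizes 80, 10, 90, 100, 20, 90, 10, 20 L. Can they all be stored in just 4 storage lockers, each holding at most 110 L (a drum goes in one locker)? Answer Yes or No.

Yes

A valid assignment using 4 storage lockers:
  locker 1: 100 + 10 = 110
  locker 2: 90 + 20 = 110
  locker 3: 90 + 20 = 110
  locker 4: 80 + 10 = 90
Every load is within 110 L, so 4 storage lockers suffice.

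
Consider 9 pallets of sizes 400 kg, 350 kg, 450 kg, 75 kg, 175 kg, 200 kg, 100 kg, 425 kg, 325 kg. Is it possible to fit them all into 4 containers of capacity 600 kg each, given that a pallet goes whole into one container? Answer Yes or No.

No

Total = 2500 kg; ⌈2500/600⌉ = 5.
At least 5 containers are required, but only 4 are allowed.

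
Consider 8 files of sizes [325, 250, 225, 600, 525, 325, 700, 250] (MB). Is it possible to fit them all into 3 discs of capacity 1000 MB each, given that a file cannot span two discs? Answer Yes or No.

Total = 3200 MB; ⌈3200/1000⌉ = 4.
At least 4 discs are required, but only 3 are allowed.

No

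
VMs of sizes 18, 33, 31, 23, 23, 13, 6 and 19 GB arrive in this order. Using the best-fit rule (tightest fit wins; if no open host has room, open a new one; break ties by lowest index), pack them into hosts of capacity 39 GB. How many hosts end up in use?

5

  18 → host 1 (new)  [load 18/39]
  33 → host 2 (new)  [load 33/39]
  31 → host 3 (new)  [load 31/39]
  23 → host 4 (new)  [load 23/39]
  23 → host 5 (new)  [load 23/39]
  13 → host 4  [load 36/39]
  6 → host 2  [load 39/39]
  19 → host 1  [load 37/39]
5 hosts opened.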